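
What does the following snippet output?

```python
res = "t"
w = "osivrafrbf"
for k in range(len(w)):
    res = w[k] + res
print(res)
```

k=0: prepend 'o' → 'ot'
k=1: prepend 's' → 'sot'
k=2: prepend 'i' → 'isot'
k=3: prepend 'v' → 'visot'
k=4: prepend 'r' → 'rvisot'
k=5: prepend 'a' → 'arvisot'
k=6: prepend 'f' → 'farvisot'
k=7: prepend 'r' → 'rfarvisot'
k=8: prepend 'b' → 'brfarvisot'
k=9: prepend 'f' → 'fbrfarvisot'

fbrfarvisot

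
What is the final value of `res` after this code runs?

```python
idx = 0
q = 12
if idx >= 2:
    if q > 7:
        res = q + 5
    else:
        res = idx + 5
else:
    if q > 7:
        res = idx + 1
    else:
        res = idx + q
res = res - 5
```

-4

idx=0, q=12
idx >= 2 is False; q > 7 is True
→ res = idx + 1 = 1
res = 1-5 = -4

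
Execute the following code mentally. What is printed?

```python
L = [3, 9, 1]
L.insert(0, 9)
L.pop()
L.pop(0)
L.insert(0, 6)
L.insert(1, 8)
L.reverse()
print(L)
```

insert 9 at 0 → [9, 3, 9, 1]
pop() removes 1 → [9, 3, 9]
pop(0) removes 9 → [3, 9]
insert 6 at 0 → [6, 3, 9]
insert 8 at 1 → [6, 8, 3, 9]
reverse → [9, 3, 8, 6]

[9, 3, 8, 6]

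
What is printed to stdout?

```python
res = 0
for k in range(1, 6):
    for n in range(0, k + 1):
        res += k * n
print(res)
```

140

k=1,n=0: res = 0+0 = 0
k=1,n=1: res = 0+1 = 1
k=2,n=0: res = 1+0 = 1
k=2,n=1: res = 1+2 = 3
k=2,n=2: res = 3+4 = 7
k=3,n=0: res = 7+0 = 7
k=3,n=1: res = 7+3 = 10
k=3,n=2: res = 10+6 = 16
k=3,n=3: res = 16+9 = 25
k=4,n=0: res = 25+0 = 25
k=4,n=1: res = 25+4 = 29
k=4,n=2: res = 29+8 = 37
k=4,n=3: res = 37+12 = 49
k=4,n=4: res = 49+16 = 65
k=5,n=0: res = 65+0 = 65
k=5,n=1: res = 65+5 = 70
k=5,n=2: res = 70+10 = 80
k=5,n=3: res = 80+15 = 95
k=5,n=4: res = 95+20 = 115
k=5,n=5: res = 115+25 = 140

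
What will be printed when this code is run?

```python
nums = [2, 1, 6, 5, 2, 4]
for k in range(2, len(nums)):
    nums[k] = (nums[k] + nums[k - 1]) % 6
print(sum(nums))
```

6

k=2: nums[2] = (6+1)%6 = 1 → [2, 1, 1, 5, 2, 4]
k=3: nums[3] = (5+1)%6 = 0 → [2, 1, 1, 0, 2, 4]
k=4: nums[4] = (2+0)%6 = 2 → [2, 1, 1, 0, 2, 4]
k=5: nums[5] = (4+2)%6 = 0 → [2, 1, 1, 0, 2, 0]
sum = 6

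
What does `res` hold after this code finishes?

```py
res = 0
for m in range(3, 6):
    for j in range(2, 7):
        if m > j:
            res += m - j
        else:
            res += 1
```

19

m=3,j=2: 3>2, res = 0+1 = 1
m=3,j=3: not 3>3, res = 1+1 = 2
m=3,j=4: not 3>4, res = 2+1 = 3
m=3,j=5: not 3>5, res = 3+1 = 4
m=3,j=6: not 3>6, res = 4+1 = 5
m=4,j=2: 4>2, res = 5+2 = 7
m=4,j=3: 4>3, res = 7+1 = 8
m=4,j=4: not 4>4, res = 8+1 = 9
m=4,j=5: not 4>5, res = 9+1 = 10
m=4,j=6: not 4>6, res = 10+1 = 11
m=5,j=2: 5>2, res = 11+3 = 14
m=5,j=3: 5>3, res = 14+2 = 16
m=5,j=4: 5>4, res = 16+1 = 17
m=5,j=5: not 5>5, res = 17+1 = 18
m=5,j=6: not 5>6, res = 18+1 = 19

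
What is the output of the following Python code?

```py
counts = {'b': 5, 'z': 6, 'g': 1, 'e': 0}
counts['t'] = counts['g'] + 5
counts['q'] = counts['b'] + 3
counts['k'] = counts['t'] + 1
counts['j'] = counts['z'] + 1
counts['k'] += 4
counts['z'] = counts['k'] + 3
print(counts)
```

{'b': 5, 'z': 14, 'g': 1, 'e': 0, 't': 6, 'q': 8, 'k': 11, 'j': 7}

counts['t'] = counts['g']+5 = 6 → {'b': 5, 'z': 6, 'g': 1, 'e': 0, 't': 6}
counts['q'] = counts['b']+3 = 8 → {'b': 5, 'z': 6, 'g': 1, 'e': 0, 't': 6, 'q': 8}
counts['k'] = counts['t']+1 = 7 → {'b': 5, 'z': 6, 'g': 1, 'e': 0, 't': 6, 'q': 8, 'k': 7}
counts['j'] = counts['z']+1 = 7 → {'b': 5, 'z': 6, 'g': 1, 'e': 0, 't': 6, 'q': 8, 'k': 7, 'j': 7}
counts['k'] = 7+4 = 11 → {'b': 5, 'z': 6, 'g': 1, 'e': 0, 't': 6, 'q': 8, 'k': 11, 'j': 7}
counts['z'] = counts['k']+3 = 14 → {'b': 5, 'z': 14, 'g': 1, 'e': 0, 't': 6, 'q': 8, 'k': 11, 'j': 7}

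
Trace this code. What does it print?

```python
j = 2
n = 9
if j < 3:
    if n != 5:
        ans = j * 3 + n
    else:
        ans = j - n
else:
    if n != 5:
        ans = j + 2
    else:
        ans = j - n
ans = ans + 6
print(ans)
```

21

j=2, n=9
j < 3 is True; n != 5 is True
→ ans = j * 3 + n = 15
ans = 15+6 = 21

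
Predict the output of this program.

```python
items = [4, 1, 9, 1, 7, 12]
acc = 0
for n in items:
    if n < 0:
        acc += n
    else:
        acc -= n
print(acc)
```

-34

n=4: not <0, acc = 0-4 = -4
n=1: not <0, acc = (-4)-1 = -5
n=9: not <0, acc = (-5)-9 = -14
n=1: not <0, acc = (-14)-1 = -15
n=7: not <0, acc = (-15)-7 = -22
n=12: not <0, acc = (-22)-12 = -34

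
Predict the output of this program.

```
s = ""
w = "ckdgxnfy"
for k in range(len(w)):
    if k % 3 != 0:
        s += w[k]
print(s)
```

k=0: skip
k=1: add 'k' → 'k'
k=2: add 'd' → 'kd'
k=3: skip
k=4: add 'x' → 'kdx'
k=5: add 'n' → 'kdxn'
k=6: skip
k=7: add 'y' → 'kdxny'

kdxny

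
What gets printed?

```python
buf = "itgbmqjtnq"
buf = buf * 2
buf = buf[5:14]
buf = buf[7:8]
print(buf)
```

g

repeat ×2 → 'itgbmqjtnqitgbmqjtnq'
slice [5:14] → 'qjtnqitgb'
slice [7:8] → 'g'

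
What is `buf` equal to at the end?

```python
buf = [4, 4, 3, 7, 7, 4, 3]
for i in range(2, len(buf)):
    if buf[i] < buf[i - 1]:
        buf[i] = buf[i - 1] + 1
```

[4, 4, 5, 7, 7, 8, 9]

i=2: 3<4, buf[2] = 4+1 = 5 → [4, 4, 5, 7, 7, 4, 3]
i=3: 7>=5, unchanged → [4, 4, 5, 7, 7, 4, 3]
i=4: 7>=7, unchanged → [4, 4, 5, 7, 7, 4, 3]
i=5: 4<7, buf[5] = 7+1 = 8 → [4, 4, 5, 7, 7, 8, 3]
i=6: 3<8, buf[6] = 8+1 = 9 → [4, 4, 5, 7, 7, 8, 9]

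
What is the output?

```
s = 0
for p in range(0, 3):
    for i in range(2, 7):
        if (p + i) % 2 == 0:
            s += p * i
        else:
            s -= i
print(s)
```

p=0,i=2: even sum, s = 0+0 = 0
p=0,i=3: odd sum, s = 0-3 = -3
p=0,i=4: even sum, s = (-3)+0 = -3
p=0,i=5: odd sum, s = (-3)-5 = -8
p=0,i=6: even sum, s = (-8)+0 = -8
p=1,i=2: odd sum, s = (-8)-2 = -10
p=1,i=3: even sum, s = (-10)+3 = -7
p=1,i=4: odd sum, s = (-7)-4 = -11
p=1,i=5: even sum, s = (-11)+5 = -6
p=1,i=6: odd sum, s = (-6)-6 = -12
p=2,i=2: even sum, s = (-12)+4 = -8
p=2,i=3: odd sum, s = (-8)-3 = -11
p=2,i=4: even sum, s = (-11)+8 = -3
p=2,i=5: odd sum, s = (-3)-5 = -8
p=2,i=6: even sum, s = (-8)+12 = 4

4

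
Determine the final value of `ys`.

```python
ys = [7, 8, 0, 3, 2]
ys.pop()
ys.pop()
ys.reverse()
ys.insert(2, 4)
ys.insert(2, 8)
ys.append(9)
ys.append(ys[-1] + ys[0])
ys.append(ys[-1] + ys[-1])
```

pop() removes 2 → [7, 8, 0, 3]
pop() removes 3 → [7, 8, 0]
reverse → [0, 8, 7]
insert 4 at 2 → [0, 8, 4, 7]
insert 8 at 2 → [0, 8, 8, 4, 7]
append 9 → [0, 8, 8, 4, 7, 9]
append ys[-1]+ys[0] = 9+0 = 9 → [0, 8, 8, 4, 7, 9, 9]
append ys[-1]+ys[-1] = 9+9 = 18 → [0, 8, 8, 4, 7, 9, 9, 18]

[0, 8, 8, 4, 7, 9, 9, 18]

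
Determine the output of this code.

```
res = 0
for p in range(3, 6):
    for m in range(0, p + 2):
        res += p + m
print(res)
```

p=3,m=0: res = 0+3 = 3
p=3,m=1: res = 3+4 = 7
p=3,m=2: res = 7+5 = 12
p=3,m=3: res = 12+6 = 18
p=3,m=4: res = 18+7 = 25
p=4,m=0: res = 25+4 = 29
p=4,m=1: res = 29+5 = 34
p=4,m=2: res = 34+6 = 40
p=4,m=3: res = 40+7 = 47
p=4,m=4: res = 47+8 = 55
p=4,m=5: res = 55+9 = 64
p=5,m=0: res = 64+5 = 69
p=5,m=1: res = 69+6 = 75
p=5,m=2: res = 75+7 = 82
p=5,m=3: res = 82+8 = 90
p=5,m=4: res = 90+9 = 99
p=5,m=5: res = 99+10 = 109
p=5,m=6: res = 109+11 = 120

120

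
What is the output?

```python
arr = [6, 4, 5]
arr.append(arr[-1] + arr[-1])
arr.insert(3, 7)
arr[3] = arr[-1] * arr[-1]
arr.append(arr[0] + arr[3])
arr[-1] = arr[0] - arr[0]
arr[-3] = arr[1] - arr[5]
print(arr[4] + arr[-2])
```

append arr[-1]+arr[-1] = 5+5 = 10 → [6, 4, 5, 10]
insert 7 at 3 → [6, 4, 5, 7, 10]
arr[3] = arr[-1]*arr[-1] = 10*10 = 100 → [6, 4, 5, 100, 10]
append arr[0]+arr[3] = 6+100 = 106 → [6, 4, 5, 100, 10, 106]
arr[-1] = arr[0]-arr[0] = 6-6 = 0 → [6, 4, 5, 100, 10, 0]
arr[-3] = arr[1]-arr[5] = 4-0 = 4 → [6, 4, 5, 4, 10, 0]
arr[4]+arr[-2] = 10+10 = 20

20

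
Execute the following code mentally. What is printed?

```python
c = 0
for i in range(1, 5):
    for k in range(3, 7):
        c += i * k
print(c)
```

180

i=1,k=3: c = 0+3 = 3
i=1,k=4: c = 3+4 = 7
i=1,k=5: c = 7+5 = 12
i=1,k=6: c = 12+6 = 18
i=2,k=3: c = 18+6 = 24
i=2,k=4: c = 24+8 = 32
i=2,k=5: c = 32+10 = 42
i=2,k=6: c = 42+12 = 54
i=3,k=3: c = 54+9 = 63
i=3,k=4: c = 63+12 = 75
i=3,k=5: c = 75+15 = 90
i=3,k=6: c = 90+18 = 108
i=4,k=3: c = 108+12 = 120
i=4,k=4: c = 120+16 = 136
i=4,k=5: c = 136+20 = 156
i=4,k=6: c = 156+24 = 180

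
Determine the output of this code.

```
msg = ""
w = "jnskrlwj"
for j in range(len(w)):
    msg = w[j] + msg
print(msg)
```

jwlrksnj

j=0: prepend 'j' → 'j'
j=1: prepend 'n' → 'nj'
j=2: prepend 's' → 'snj'
j=3: prepend 'k' → 'ksnj'
j=4: prepend 'r' → 'rksnj'
j=5: prepend 'l' → 'lrksnj'
j=6: prepend 'w' → 'wlrksnj'
j=7: prepend 'j' → 'jwlrksnj'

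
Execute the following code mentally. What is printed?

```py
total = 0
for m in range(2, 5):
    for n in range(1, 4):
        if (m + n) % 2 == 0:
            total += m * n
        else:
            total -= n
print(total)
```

14

m=2,n=1: odd sum, total = 0-1 = -1
m=2,n=2: even sum, total = (-1)+4 = 3
m=2,n=3: odd sum, total = 3-3 = 0
m=3,n=1: even sum, total = 0+3 = 3
m=3,n=2: odd sum, total = 3-2 = 1
m=3,n=3: even sum, total = 1+9 = 10
m=4,n=1: odd sum, total = 10-1 = 9
m=4,n=2: even sum, total = 9+8 = 17
m=4,n=3: odd sum, total = 17-3 = 14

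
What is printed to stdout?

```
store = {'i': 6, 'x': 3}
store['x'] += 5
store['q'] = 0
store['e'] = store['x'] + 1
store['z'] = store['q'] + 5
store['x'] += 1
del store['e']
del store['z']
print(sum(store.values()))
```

15

store['x'] = 3+5 = 8 → {'i': 6, 'x': 8}
store['q'] = 0 → {'i': 6, 'x': 8, 'q': 0}
store['e'] = store['x']+1 = 9 → {'i': 6, 'x': 8, 'q': 0, 'e': 9}
store['z'] = store['q']+5 = 5 → {'i': 6, 'x': 8, 'q': 0, 'e': 9, 'z': 5}
store['x'] = 8+1 = 9 → {'i': 6, 'x': 9, 'q': 0, 'e': 9, 'z': 5}
del 'e' → {'i': 6, 'x': 9, 'q': 0, 'z': 5}
del 'z' → {'i': 6, 'x': 9, 'q': 0}
sum of values = 15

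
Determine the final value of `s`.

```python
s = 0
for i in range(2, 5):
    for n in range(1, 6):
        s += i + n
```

90

i=2,n=1: s = 0+3 = 3
i=2,n=2: s = 3+4 = 7
i=2,n=3: s = 7+5 = 12
i=2,n=4: s = 12+6 = 18
i=2,n=5: s = 18+7 = 25
i=3,n=1: s = 25+4 = 29
i=3,n=2: s = 29+5 = 34
i=3,n=3: s = 34+6 = 40
i=3,n=4: s = 40+7 = 47
i=3,n=5: s = 47+8 = 55
i=4,n=1: s = 55+5 = 60
i=4,n=2: s = 60+6 = 66
i=4,n=3: s = 66+7 = 73
i=4,n=4: s = 73+8 = 81
i=4,n=5: s = 81+9 = 90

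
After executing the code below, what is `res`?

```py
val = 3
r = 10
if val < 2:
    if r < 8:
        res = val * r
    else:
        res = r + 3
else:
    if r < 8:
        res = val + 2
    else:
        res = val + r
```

val=3, r=10
val < 2 is False; r < 8 is False
→ res = val + r = 13

13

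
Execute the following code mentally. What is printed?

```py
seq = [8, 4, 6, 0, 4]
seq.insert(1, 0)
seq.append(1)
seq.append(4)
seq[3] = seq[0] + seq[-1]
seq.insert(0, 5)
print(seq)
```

[5, 8, 0, 4, 12, 0, 4, 1, 4]

insert 0 at 1 → [8, 0, 4, 6, 0, 4]
append 1 → [8, 0, 4, 6, 0, 4, 1]
append 4 → [8, 0, 4, 6, 0, 4, 1, 4]
seq[3] = seq[0]+seq[-1] = 8+4 = 12 → [8, 0, 4, 12, 0, 4, 1, 4]
insert 5 at 0 → [5, 8, 0, 4, 12, 0, 4, 1, 4]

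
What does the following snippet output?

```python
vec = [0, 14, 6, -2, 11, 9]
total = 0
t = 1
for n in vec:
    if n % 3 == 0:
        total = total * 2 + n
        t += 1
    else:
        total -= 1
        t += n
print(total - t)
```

-14

n=0: %3==0, total = 0*2+0 = 0; t=2
n=14: not %3==0, total = 0-1 = -1; t=16
n=6: %3==0, total = (-1)*2+6 = 4; t=17
n=-2: not %3==0, total = 4-1 = 3; t=15
n=11: not %3==0, total = 3-1 = 2; t=26
n=9: %3==0, total = 2*2+9 = 13; t=27
total-t = 13-27 = -14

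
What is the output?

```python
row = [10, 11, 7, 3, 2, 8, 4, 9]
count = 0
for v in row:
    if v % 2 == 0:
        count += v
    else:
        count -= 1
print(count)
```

20

v=10: even, count = 0+10 = 10
v=11: not even, count = 10-1 = 9
v=7: not even, count = 9-1 = 8
v=3: not even, count = 8-1 = 7
v=2: even, count = 7+2 = 9
v=8: even, count = 9+8 = 17
v=4: even, count = 17+4 = 21
v=9: not even, count = 21-1 = 20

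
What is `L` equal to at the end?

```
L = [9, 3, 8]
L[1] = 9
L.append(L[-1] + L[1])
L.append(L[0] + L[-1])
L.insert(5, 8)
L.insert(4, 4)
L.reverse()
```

[8, 26, 4, 17, 8, 9, 9]

L[1] = 9 → [9, 9, 8]
append L[-1]+L[1] = 8+9 = 17 → [9, 9, 8, 17]
append L[0]+L[-1] = 9+17 = 26 → [9, 9, 8, 17, 26]
insert 8 at 5 → [9, 9, 8, 17, 26, 8]
insert 4 at 4 → [9, 9, 8, 17, 4, 26, 8]
reverse → [8, 26, 4, 17, 8, 9, 9]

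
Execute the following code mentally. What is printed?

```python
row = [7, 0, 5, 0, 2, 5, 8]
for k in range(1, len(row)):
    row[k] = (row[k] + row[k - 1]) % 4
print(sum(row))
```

k=1: row[1] = (0+7)%4 = 3 → [7, 3, 5, 0, 2, 5, 8]
k=2: row[2] = (5+3)%4 = 0 → [7, 3, 0, 0, 2, 5, 8]
k=3: row[3] = (0+0)%4 = 0 → [7, 3, 0, 0, 2, 5, 8]
k=4: row[4] = (2+0)%4 = 2 → [7, 3, 0, 0, 2, 5, 8]
k=5: row[5] = (5+2)%4 = 3 → [7, 3, 0, 0, 2, 3, 8]
k=6: row[6] = (8+3)%4 = 3 → [7, 3, 0, 0, 2, 3, 3]
sum = 18

18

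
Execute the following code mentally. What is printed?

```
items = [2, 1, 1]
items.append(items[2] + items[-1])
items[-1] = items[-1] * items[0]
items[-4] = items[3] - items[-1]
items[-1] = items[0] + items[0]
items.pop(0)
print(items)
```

[1, 1, 0]

append items[2]+items[-1] = 1+1 = 2 → [2, 1, 1, 2]
items[-1] = items[-1]*items[0] = 2*2 = 4 → [2, 1, 1, 4]
items[-4] = items[3]-items[-1] = 4-4 = 0 → [0, 1, 1, 4]
items[-1] = items[0]+items[0] = 0+0 = 0 → [0, 1, 1, 0]
pop(0) removes 0 → [1, 1, 0]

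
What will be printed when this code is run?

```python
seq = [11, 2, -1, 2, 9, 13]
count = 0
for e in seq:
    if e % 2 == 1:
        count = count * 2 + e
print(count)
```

e=11: odd, count = 0*2+11 = 11
e=2: not odd
e=-1: odd, count = 11*2+(-1) = 21
e=2: not odd
e=9: odd, count = 21*2+9 = 51
e=13: odd, count = 51*2+13 = 115

115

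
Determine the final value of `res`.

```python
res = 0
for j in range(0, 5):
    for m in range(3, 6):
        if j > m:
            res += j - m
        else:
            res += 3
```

j=0,m=3: not 0>3, res = 0+3 = 3
j=0,m=4: not 0>4, res = 3+3 = 6
j=0,m=5: not 0>5, res = 6+3 = 9
j=1,m=3: not 1>3, res = 9+3 = 12
j=1,m=4: not 1>4, res = 12+3 = 15
j=1,m=5: not 1>5, res = 15+3 = 18
j=2,m=3: not 2>3, res = 18+3 = 21
j=2,m=4: not 2>4, res = 21+3 = 24
j=2,m=5: not 2>5, res = 24+3 = 27
j=3,m=3: not 3>3, res = 27+3 = 30
j=3,m=4: not 3>4, res = 30+3 = 33
j=3,m=5: not 3>5, res = 33+3 = 36
j=4,m=3: 4>3, res = 36+1 = 37
j=4,m=4: not 4>4, res = 37+3 = 40
j=4,m=5: not 4>5, res = 40+3 = 43

43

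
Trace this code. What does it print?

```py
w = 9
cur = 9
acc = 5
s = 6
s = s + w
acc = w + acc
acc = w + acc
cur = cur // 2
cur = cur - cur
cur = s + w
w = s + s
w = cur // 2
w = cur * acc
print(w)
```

552

s = 6+9 = 15
acc = 9+5 = 14
acc = 9+14 = 23
cur = 9//2 = 4
cur = 4-4 = 0
cur = 15+9 = 24
w = 15+15 = 30
w = 24//2 = 12
w = 24*23 = 552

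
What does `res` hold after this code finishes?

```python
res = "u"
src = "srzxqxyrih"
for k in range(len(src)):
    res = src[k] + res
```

k=0: prepend 's' → 'su'
k=1: prepend 'r' → 'rsu'
k=2: prepend 'z' → 'zrsu'
k=3: prepend 'x' → 'xzrsu'
k=4: prepend 'q' → 'qxzrsu'
k=5: prepend 'x' → 'xqxzrsu'
k=6: prepend 'y' → 'yxqxzrsu'
k=7: prepend 'r' → 'ryxqxzrsu'
k=8: prepend 'i' → 'iryxqxzrsu'
k=9: prepend 'h' → 'hiryxqxzrsu'

'hiryxqxzrsu'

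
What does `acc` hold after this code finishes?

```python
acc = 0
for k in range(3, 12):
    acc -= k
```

k=3: acc = 0-3 = -3
k=4: acc = (-3)-4 = -7
k=5: acc = (-7)-5 = -12
k=6: acc = (-12)-6 = -18
k=7: acc = (-18)-7 = -25
k=8: acc = (-25)-8 = -33
k=9: acc = (-33)-9 = -42
k=10: acc = (-42)-10 = -52
k=11: acc = (-52)-11 = -63

-63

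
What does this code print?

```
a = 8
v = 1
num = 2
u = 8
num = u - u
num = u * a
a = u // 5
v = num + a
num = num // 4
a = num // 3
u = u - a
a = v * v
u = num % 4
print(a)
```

num = 8-8 = 0
num = 8*8 = 64
a = 8//5 = 1
v = 64+1 = 65
num = 64//4 = 16
a = 16//3 = 5
u = 8-5 = 3
a = 65*65 = 4225
u = 16%4 = 0

4225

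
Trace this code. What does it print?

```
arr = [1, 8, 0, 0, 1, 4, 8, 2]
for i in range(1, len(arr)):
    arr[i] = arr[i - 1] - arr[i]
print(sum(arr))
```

-82

i=1: arr[1] = 1-8 = -7 → [1, -7, 0, 0, 1, 4, 8, 2]
i=2: arr[2] = (-7)-0 = -7 → [1, -7, -7, 0, 1, 4, 8, 2]
i=3: arr[3] = (-7)-0 = -7 → [1, -7, -7, -7, 1, 4, 8, 2]
i=4: arr[4] = (-7)-1 = -8 → [1, -7, -7, -7, -8, 4, 8, 2]
i=5: arr[5] = (-8)-4 = -12 → [1, -7, -7, -7, -8, -12, 8, 2]
i=6: arr[6] = (-12)-8 = -20 → [1, -7, -7, -7, -8, -12, -20, 2]
i=7: arr[7] = (-20)-2 = -22 → [1, -7, -7, -7, -8, -12, -20, -22]
sum = -82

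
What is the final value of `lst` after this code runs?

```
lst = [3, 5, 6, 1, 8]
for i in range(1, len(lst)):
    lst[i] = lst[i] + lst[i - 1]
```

[3, 8, 14, 15, 23]

i=1: lst[1] = 5+3 = 8 → [3, 8, 6, 1, 8]
i=2: lst[2] = 6+8 = 14 → [3, 8, 14, 1, 8]
i=3: lst[3] = 1+14 = 15 → [3, 8, 14, 15, 8]
i=4: lst[4] = 8+15 = 23 → [3, 8, 14, 15, 23]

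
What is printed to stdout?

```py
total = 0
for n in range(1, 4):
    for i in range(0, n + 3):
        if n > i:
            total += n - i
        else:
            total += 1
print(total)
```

19

n=1,i=0: 1>0, total = 0+1 = 1
n=1,i=1: not 1>1, total = 1+1 = 2
n=1,i=2: not 1>2, total = 2+1 = 3
n=1,i=3: not 1>3, total = 3+1 = 4
n=2,i=0: 2>0, total = 4+2 = 6
n=2,i=1: 2>1, total = 6+1 = 7
n=2,i=2: not 2>2, total = 7+1 = 8
n=2,i=3: not 2>3, total = 8+1 = 9
n=2,i=4: not 2>4, total = 9+1 = 10
n=3,i=0: 3>0, total = 10+3 = 13
n=3,i=1: 3>1, total = 13+2 = 15
n=3,i=2: 3>2, total = 15+1 = 16
n=3,i=3: not 3>3, total = 16+1 = 17
n=3,i=4: not 3>4, total = 17+1 = 18
n=3,i=5: not 3>5, total = 18+1 = 19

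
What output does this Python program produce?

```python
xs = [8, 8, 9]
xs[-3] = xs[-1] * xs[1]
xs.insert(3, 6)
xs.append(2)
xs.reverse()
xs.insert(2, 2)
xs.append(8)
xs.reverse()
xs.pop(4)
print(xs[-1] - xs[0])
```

xs[-3] = xs[-1]*xs[1] = 9*8 = 72 → [72, 8, 9]
insert 6 at 3 → [72, 8, 9, 6]
append 2 → [72, 8, 9, 6, 2]
reverse → [2, 6, 9, 8, 72]
insert 2 at 2 → [2, 6, 2, 9, 8, 72]
append 8 → [2, 6, 2, 9, 8, 72, 8]
reverse → [8, 72, 8, 9, 2, 6, 2]
pop(4) removes 2 → [8, 72, 8, 9, 6, 2]
xs[-1]-xs[0] = 2-8 = -6

-6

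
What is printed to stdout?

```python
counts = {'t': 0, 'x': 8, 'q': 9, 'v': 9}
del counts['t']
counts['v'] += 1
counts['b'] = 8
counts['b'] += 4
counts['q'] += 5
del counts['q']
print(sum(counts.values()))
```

30

del 't' → {'x': 8, 'q': 9, 'v': 9}
counts['v'] = 9+1 = 10 → {'x': 8, 'q': 9, 'v': 10}
counts['b'] = 8 → {'x': 8, 'q': 9, 'v': 10, 'b': 8}
counts['b'] = 8+4 = 12 → {'x': 8, 'q': 9, 'v': 10, 'b': 12}
counts['q'] = 9+5 = 14 → {'x': 8, 'q': 14, 'v': 10, 'b': 12}
del 'q' → {'x': 8, 'v': 10, 'b': 12}
sum of values = 30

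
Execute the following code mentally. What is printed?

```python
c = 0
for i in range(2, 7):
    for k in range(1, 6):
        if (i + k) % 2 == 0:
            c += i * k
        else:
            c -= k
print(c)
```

i=2,k=1: odd sum, c = 0-1 = -1
i=2,k=2: even sum, c = (-1)+4 = 3
i=2,k=3: odd sum, c = 3-3 = 0
i=2,k=4: even sum, c = 0+8 = 8
i=2,k=5: odd sum, c = 8-5 = 3
i=3,k=1: even sum, c = 3+3 = 6
i=3,k=2: odd sum, c = 6-2 = 4
i=3,k=3: even sum, c = 4+9 = 13
i=3,k=4: odd sum, c = 13-4 = 9
i=3,k=5: even sum, c = 9+15 = 24
i=4,k=1: odd sum, c = 24-1 = 23
i=4,k=2: even sum, c = 23+8 = 31
i=4,k=3: odd sum, c = 31-3 = 28
i=4,k=4: even sum, c = 28+16 = 44
i=4,k=5: odd sum, c = 44-5 = 39
i=5,k=1: even sum, c = 39+5 = 44
i=5,k=2: odd sum, c = 44-2 = 42
i=5,k=3: even sum, c = 42+15 = 57
i=5,k=4: odd sum, c = 57-4 = 53
i=5,k=5: even sum, c = 53+25 = 78
i=6,k=1: odd sum, c = 78-1 = 77
i=6,k=2: even sum, c = 77+12 = 89
i=6,k=3: odd sum, c = 89-3 = 86
i=6,k=4: even sum, c = 86+24 = 110
i=6,k=5: odd sum, c = 110-5 = 105

105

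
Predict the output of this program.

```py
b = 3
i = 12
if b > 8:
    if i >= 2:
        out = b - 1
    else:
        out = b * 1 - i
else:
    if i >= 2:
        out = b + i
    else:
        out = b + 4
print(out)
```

b=3, i=12
b > 8 is False; i >= 2 is True
→ out = b + i = 15

15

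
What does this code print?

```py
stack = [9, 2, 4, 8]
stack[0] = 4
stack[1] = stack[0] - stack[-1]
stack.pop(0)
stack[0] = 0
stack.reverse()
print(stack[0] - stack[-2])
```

4

stack[0] = 4 → [4, 2, 4, 8]
stack[1] = stack[0]-stack[-1] = 4-8 = -4 → [4, -4, 4, 8]
pop(0) removes 4 → [-4, 4, 8]
stack[0] = 0 → [0, 4, 8]
reverse → [8, 4, 0]
stack[0]-stack[-2] = 8-4 = 4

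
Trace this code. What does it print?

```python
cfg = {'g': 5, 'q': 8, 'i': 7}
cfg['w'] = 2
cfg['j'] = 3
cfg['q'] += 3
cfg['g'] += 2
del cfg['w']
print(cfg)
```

cfg['w'] = 2 → {'g': 5, 'q': 8, 'i': 7, 'w': 2}
cfg['j'] = 3 → {'g': 5, 'q': 8, 'i': 7, 'w': 2, 'j': 3}
cfg['q'] = 8+3 = 11 → {'g': 5, 'q': 11, 'i': 7, 'w': 2, 'j': 3}
cfg['g'] = 5+2 = 7 → {'g': 7, 'q': 11, 'i': 7, 'w': 2, 'j': 3}
del 'w' → {'g': 7, 'q': 11, 'i': 7, 'j': 3}

{'g': 7, 'q': 11, 'i': 7, 'j': 3}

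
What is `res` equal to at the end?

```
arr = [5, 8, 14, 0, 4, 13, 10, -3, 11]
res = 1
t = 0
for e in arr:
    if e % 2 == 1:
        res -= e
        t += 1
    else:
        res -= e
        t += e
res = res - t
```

-101

e=5: odd, res = 1-5 = -4; t=1
e=8: not odd, res = (-4)-8 = -12; t=9
e=14: not odd, res = (-12)-14 = -26; t=23
e=0: not odd, res = (-26)-0 = -26; t=23
e=4: not odd, res = (-26)-4 = -30; t=27
e=13: odd, res = (-30)-13 = -43; t=28
e=10: not odd, res = (-43)-10 = -53; t=38
e=-3: odd, res = (-53)-(-3) = -50; t=39
e=11: odd, res = (-50)-11 = -61; t=40
res-t = (-61)-40 = -101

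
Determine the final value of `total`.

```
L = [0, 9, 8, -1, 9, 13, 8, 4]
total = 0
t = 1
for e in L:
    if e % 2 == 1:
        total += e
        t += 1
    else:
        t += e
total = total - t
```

e=0: not odd; t=1
e=9: odd, total = 0+9 = 9; t=2
e=8: not odd; t=10
e=-1: odd, total = 9+(-1) = 8; t=11
e=9: odd, total = 8+9 = 17; t=12
e=13: odd, total = 17+13 = 30; t=13
e=8: not odd; t=21
e=4: not odd; t=25
total-t = 30-25 = 5

5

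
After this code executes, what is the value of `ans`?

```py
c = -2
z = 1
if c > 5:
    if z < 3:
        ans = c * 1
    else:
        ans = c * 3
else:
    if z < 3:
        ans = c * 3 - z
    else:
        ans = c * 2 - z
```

c=-2, z=1
c > 5 is False; z < 3 is True
→ ans = c * 3 - z = -7

-7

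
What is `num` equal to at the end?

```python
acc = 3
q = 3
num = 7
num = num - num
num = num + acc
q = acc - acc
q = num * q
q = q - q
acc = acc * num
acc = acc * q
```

3

num = 7-7 = 0
num = 0+3 = 3
q = 3-3 = 0
q = 3*0 = 0
q = 0-0 = 0
acc = 3*3 = 9
acc = 9*0 = 0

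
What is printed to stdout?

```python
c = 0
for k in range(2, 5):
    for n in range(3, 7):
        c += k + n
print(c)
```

k=2,n=3: c = 0+5 = 5
k=2,n=4: c = 5+6 = 11
k=2,n=5: c = 11+7 = 18
k=2,n=6: c = 18+8 = 26
k=3,n=3: c = 26+6 = 32
k=3,n=4: c = 32+7 = 39
k=3,n=5: c = 39+8 = 47
k=3,n=6: c = 47+9 = 56
k=4,n=3: c = 56+7 = 63
k=4,n=4: c = 63+8 = 71
k=4,n=5: c = 71+9 = 80
k=4,n=6: c = 80+10 = 90

90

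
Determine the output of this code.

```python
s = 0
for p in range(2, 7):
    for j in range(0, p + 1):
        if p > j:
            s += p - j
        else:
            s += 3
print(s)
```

70

p=2,j=0: 2>0, s = 0+2 = 2
p=2,j=1: 2>1, s = 2+1 = 3
p=2,j=2: not 2>2, s = 3+3 = 6
p=3,j=0: 3>0, s = 6+3 = 9
p=3,j=1: 3>1, s = 9+2 = 11
p=3,j=2: 3>2, s = 11+1 = 12
p=3,j=3: not 3>3, s = 12+3 = 15
p=4,j=0: 4>0, s = 15+4 = 19
p=4,j=1: 4>1, s = 19+3 = 22
p=4,j=2: 4>2, s = 22+2 = 24
p=4,j=3: 4>3, s = 24+1 = 25
p=4,j=4: not 4>4, s = 25+3 = 28
p=5,j=0: 5>0, s = 28+5 = 33
p=5,j=1: 5>1, s = 33+4 = 37
p=5,j=2: 5>2, s = 37+3 = 40
p=5,j=3: 5>3, s = 40+2 = 42
p=5,j=4: 5>4, s = 42+1 = 43
p=5,j=5: not 5>5, s = 43+3 = 46
p=6,j=0: 6>0, s = 46+6 = 52
p=6,j=1: 6>1, s = 52+5 = 57
p=6,j=2: 6>2, s = 57+4 = 61
p=6,j=3: 6>3, s = 61+3 = 64
p=6,j=4: 6>4, s = 64+2 = 66
p=6,j=5: 6>5, s = 66+1 = 67
p=6,j=6: not 6>6, s = 67+3 = 70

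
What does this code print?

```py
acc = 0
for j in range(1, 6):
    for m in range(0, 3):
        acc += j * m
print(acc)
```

45

j=1,m=0: acc = 0+0 = 0
j=1,m=1: acc = 0+1 = 1
j=1,m=2: acc = 1+2 = 3
j=2,m=0: acc = 3+0 = 3
j=2,m=1: acc = 3+2 = 5
j=2,m=2: acc = 5+4 = 9
j=3,m=0: acc = 9+0 = 9
j=3,m=1: acc = 9+3 = 12
j=3,m=2: acc = 12+6 = 18
j=4,m=0: acc = 18+0 = 18
j=4,m=1: acc = 18+4 = 22
j=4,m=2: acc = 22+8 = 30
j=5,m=0: acc = 30+0 = 30
j=5,m=1: acc = 30+5 = 35
j=5,m=2: acc = 35+10 = 45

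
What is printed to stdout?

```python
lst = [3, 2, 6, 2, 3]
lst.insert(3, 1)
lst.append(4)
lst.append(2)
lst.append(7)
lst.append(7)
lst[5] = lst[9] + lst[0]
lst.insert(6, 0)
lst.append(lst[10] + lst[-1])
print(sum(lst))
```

58

insert 1 at 3 → [3, 2, 6, 1, 2, 3]
append 4 → [3, 2, 6, 1, 2, 3, 4]
append 2 → [3, 2, 6, 1, 2, 3, 4, 2]
append 7 → [3, 2, 6, 1, 2, 3, 4, 2, 7]
append 7 → [3, 2, 6, 1, 2, 3, 4, 2, 7, 7]
lst[5] = lst[9]+lst[0] = 7+3 = 10 → [3, 2, 6, 1, 2, 10, 4, 2, 7, 7]
insert 0 at 6 → [3, 2, 6, 1, 2, 10, 0, 4, 2, 7, 7]
append lst[10]+lst[-1] = 7+7 = 14 → [3, 2, 6, 1, 2, 10, 0, 4, 2, 7, 7, 14]
sum = 58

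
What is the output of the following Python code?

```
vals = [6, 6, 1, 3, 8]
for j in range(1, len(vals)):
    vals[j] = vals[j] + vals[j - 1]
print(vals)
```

j=1: vals[1] = 6+6 = 12 → [6, 12, 1, 3, 8]
j=2: vals[2] = 1+12 = 13 → [6, 12, 13, 3, 8]
j=3: vals[3] = 3+13 = 16 → [6, 12, 13, 16, 8]
j=4: vals[4] = 8+16 = 24 → [6, 12, 13, 16, 24]

[6, 12, 13, 16, 24]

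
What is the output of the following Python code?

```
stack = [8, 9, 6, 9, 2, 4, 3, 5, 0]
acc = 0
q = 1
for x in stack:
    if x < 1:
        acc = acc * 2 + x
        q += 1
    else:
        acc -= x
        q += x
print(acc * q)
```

x=8: not <1, acc = 0-8 = -8; q=9
x=9: not <1, acc = (-8)-9 = -17; q=18
x=6: not <1, acc = (-17)-6 = -23; q=24
x=9: not <1, acc = (-23)-9 = -32; q=33
x=2: not <1, acc = (-32)-2 = -34; q=35
x=4: not <1, acc = (-34)-4 = -38; q=39
x=3: not <1, acc = (-38)-3 = -41; q=42
x=5: not <1, acc = (-41)-5 = -46; q=47
x=0: <1, acc = (-46)*2+0 = -92; q=48
acc*q = (-92)*48 = -4416

-4416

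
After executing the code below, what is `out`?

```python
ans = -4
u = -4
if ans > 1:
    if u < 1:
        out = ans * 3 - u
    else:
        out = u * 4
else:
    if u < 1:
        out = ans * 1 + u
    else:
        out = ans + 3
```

ans=-4, u=-4
ans > 1 is False; u < 1 is True
→ out = ans * 1 + u = -8

-8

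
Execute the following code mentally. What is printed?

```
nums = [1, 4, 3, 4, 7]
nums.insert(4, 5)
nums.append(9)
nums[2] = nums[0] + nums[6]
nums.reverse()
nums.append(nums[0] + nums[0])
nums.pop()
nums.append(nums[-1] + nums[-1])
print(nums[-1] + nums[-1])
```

insert 5 at 4 → [1, 4, 3, 4, 5, 7]
append 9 → [1, 4, 3, 4, 5, 7, 9]
nums[2] = nums[0]+nums[6] = 1+9 = 10 → [1, 4, 10, 4, 5, 7, 9]
reverse → [9, 7, 5, 4, 10, 4, 1]
append nums[0]+nums[0] = 9+9 = 18 → [9, 7, 5, 4, 10, 4, 1, 18]
pop() removes 18 → [9, 7, 5, 4, 10, 4, 1]
append nums[-1]+nums[-1] = 1+1 = 2 → [9, 7, 5, 4, 10, 4, 1, 2]
nums[-1]+nums[-1] = 2+2 = 4

4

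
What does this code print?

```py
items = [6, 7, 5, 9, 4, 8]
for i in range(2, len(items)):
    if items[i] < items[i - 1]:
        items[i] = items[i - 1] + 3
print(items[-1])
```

i=2: 5<7, items[2] = 7+3 = 10 → [6, 7, 10, 9, 4, 8]
i=3: 9<10, items[3] = 10+3 = 13 → [6, 7, 10, 13, 4, 8]
i=4: 4<13, items[4] = 13+3 = 16 → [6, 7, 10, 13, 16, 8]
i=5: 8<16, items[5] = 16+3 = 19 → [6, 7, 10, 13, 16, 19]

19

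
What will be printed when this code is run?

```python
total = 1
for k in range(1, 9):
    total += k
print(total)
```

37

k=1: total = 1+1 = 2
k=2: total = 2+2 = 4
k=3: total = 4+3 = 7
k=4: total = 7+4 = 11
k=5: total = 11+5 = 16
k=6: total = 16+6 = 22
k=7: total = 22+7 = 29
k=8: total = 29+8 = 37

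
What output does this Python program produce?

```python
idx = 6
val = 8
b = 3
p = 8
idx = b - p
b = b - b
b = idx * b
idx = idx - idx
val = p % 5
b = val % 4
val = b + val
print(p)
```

idx = 3-8 = -5
b = 3-3 = 0
b = (-5)*0 = 0
idx = (-5)-(-5) = 0
val = 8%5 = 3
b = 3%4 = 3
val = 3+3 = 6

8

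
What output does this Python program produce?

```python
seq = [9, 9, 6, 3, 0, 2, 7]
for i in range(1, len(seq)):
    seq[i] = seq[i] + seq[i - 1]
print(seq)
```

[9, 18, 24, 27, 27, 29, 36]

i=1: seq[1] = 9+9 = 18 → [9, 18, 6, 3, 0, 2, 7]
i=2: seq[2] = 6+18 = 24 → [9, 18, 24, 3, 0, 2, 7]
i=3: seq[3] = 3+24 = 27 → [9, 18, 24, 27, 0, 2, 7]
i=4: seq[4] = 0+27 = 27 → [9, 18, 24, 27, 27, 2, 7]
i=5: seq[5] = 2+27 = 29 → [9, 18, 24, 27, 27, 29, 7]
i=6: seq[6] = 7+29 = 36 → [9, 18, 24, 27, 27, 29, 36]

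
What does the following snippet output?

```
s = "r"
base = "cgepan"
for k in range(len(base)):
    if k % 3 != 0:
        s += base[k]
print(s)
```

k=0: skip
k=1: add 'g' → 'rg'
k=2: add 'e' → 'rge'
k=3: skip
k=4: add 'a' → 'rgea'
k=5: add 'n' → 'rgean'

rgean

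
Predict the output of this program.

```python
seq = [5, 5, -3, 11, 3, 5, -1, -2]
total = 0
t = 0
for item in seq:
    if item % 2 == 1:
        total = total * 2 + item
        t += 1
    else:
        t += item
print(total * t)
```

2705

item=5: odd, total = 0*2+5 = 5; t=1
item=5: odd, total = 5*2+5 = 15; t=2
item=-3: odd, total = 15*2+(-3) = 27; t=3
item=11: odd, total = 27*2+11 = 65; t=4
item=3: odd, total = 65*2+3 = 133; t=5
item=5: odd, total = 133*2+5 = 271; t=6
item=-1: odd, total = 271*2+(-1) = 541; t=7
item=-2: not odd; t=5
total*t = 541*5 = 2705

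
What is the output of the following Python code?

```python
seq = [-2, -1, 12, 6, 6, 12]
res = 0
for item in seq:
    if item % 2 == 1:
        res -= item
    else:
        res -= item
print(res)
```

item=-2: not odd, res = 0-(-2) = 2
item=-1: odd, res = 2-(-1) = 3
item=12: not odd, res = 3-12 = -9
item=6: not odd, res = (-9)-6 = -15
item=6: not odd, res = (-15)-6 = -21
item=12: not odd, res = (-21)-12 = -33

-33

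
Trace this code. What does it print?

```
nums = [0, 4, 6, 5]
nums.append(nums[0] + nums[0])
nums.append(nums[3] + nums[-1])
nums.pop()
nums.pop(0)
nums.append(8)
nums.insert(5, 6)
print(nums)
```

[4, 6, 5, 0, 8, 6]

append nums[0]+nums[0] = 0+0 = 0 → [0, 4, 6, 5, 0]
append nums[3]+nums[-1] = 5+0 = 5 → [0, 4, 6, 5, 0, 5]
pop() removes 5 → [0, 4, 6, 5, 0]
pop(0) removes 0 → [4, 6, 5, 0]
append 8 → [4, 6, 5, 0, 8]
insert 6 at 5 → [4, 6, 5, 0, 8, 6]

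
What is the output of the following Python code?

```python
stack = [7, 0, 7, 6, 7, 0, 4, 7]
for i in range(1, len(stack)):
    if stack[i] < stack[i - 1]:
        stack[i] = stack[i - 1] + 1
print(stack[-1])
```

14

i=1: 0<7, stack[1] = 7+1 = 8 → [7, 8, 7, 6, 7, 0, 4, 7]
i=2: 7<8, stack[2] = 8+1 = 9 → [7, 8, 9, 6, 7, 0, 4, 7]
i=3: 6<9, stack[3] = 9+1 = 10 → [7, 8, 9, 10, 7, 0, 4, 7]
i=4: 7<10, stack[4] = 10+1 = 11 → [7, 8, 9, 10, 11, 0, 4, 7]
i=5: 0<11, stack[5] = 11+1 = 12 → [7, 8, 9, 10, 11, 12, 4, 7]
i=6: 4<12, stack[6] = 12+1 = 13 → [7, 8, 9, 10, 11, 12, 13, 7]
i=7: 7<13, stack[7] = 13+1 = 14 → [7, 8, 9, 10, 11, 12, 13, 14]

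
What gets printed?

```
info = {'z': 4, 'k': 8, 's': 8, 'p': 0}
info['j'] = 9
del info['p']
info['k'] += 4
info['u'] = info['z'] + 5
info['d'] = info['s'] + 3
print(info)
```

info['j'] = 9 → {'z': 4, 'k': 8, 's': 8, 'p': 0, 'j': 9}
del 'p' → {'z': 4, 'k': 8, 's': 8, 'j': 9}
info['k'] = 8+4 = 12 → {'z': 4, 'k': 12, 's': 8, 'j': 9}
info['u'] = info['z']+5 = 9 → {'z': 4, 'k': 12, 's': 8, 'j': 9, 'u': 9}
info['d'] = info['s']+3 = 11 → {'z': 4, 'k': 12, 's': 8, 'j': 9, 'u': 9, 'd': 11}

{'z': 4, 'k': 12, 's': 8, 'j': 9, 'u': 9, 'd': 11}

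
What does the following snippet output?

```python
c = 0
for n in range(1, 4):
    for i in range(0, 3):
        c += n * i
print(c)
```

n=1,i=0: c = 0+0 = 0
n=1,i=1: c = 0+1 = 1
n=1,i=2: c = 1+2 = 3
n=2,i=0: c = 3+0 = 3
n=2,i=1: c = 3+2 = 5
n=2,i=2: c = 5+4 = 9
n=3,i=0: c = 9+0 = 9
n=3,i=1: c = 9+3 = 12
n=3,i=2: c = 12+6 = 18

18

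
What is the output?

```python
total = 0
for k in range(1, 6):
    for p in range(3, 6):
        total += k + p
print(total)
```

k=1,p=3: total = 0+4 = 4
k=1,p=4: total = 4+5 = 9
k=1,p=5: total = 9+6 = 15
k=2,p=3: total = 15+5 = 20
k=2,p=4: total = 20+6 = 26
k=2,p=5: total = 26+7 = 33
k=3,p=3: total = 33+6 = 39
k=3,p=4: total = 39+7 = 46
k=3,p=5: total = 46+8 = 54
k=4,p=3: total = 54+7 = 61
k=4,p=4: total = 61+8 = 69
k=4,p=5: total = 69+9 = 78
k=5,p=3: total = 78+8 = 86
k=5,p=4: total = 86+9 = 95
k=5,p=5: total = 95+10 = 105

105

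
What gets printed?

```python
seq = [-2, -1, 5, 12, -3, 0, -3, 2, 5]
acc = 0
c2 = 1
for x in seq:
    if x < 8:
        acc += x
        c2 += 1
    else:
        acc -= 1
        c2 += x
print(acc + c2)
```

x=-2: <8, acc = 0+(-2) = -2; c2=2
x=-1: <8, acc = (-2)+(-1) = -3; c2=3
x=5: <8, acc = (-3)+5 = 2; c2=4
x=12: not <8, acc = 2-1 = 1; c2=16
x=-3: <8, acc = 1+(-3) = -2; c2=17
x=0: <8, acc = (-2)+0 = -2; c2=18
x=-3: <8, acc = (-2)+(-3) = -5; c2=19
x=2: <8, acc = (-5)+2 = -3; c2=20
x=5: <8, acc = (-3)+5 = 2; c2=21
acc+c2 = 2+21 = 23

23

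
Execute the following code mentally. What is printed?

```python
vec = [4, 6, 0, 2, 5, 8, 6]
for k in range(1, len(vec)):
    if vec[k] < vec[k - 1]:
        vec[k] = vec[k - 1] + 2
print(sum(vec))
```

70

k=1: 6>=4, unchanged → [4, 6, 0, 2, 5, 8, 6]
k=2: 0<6, vec[2] = 6+2 = 8 → [4, 6, 8, 2, 5, 8, 6]
k=3: 2<8, vec[3] = 8+2 = 10 → [4, 6, 8, 10, 5, 8, 6]
k=4: 5<10, vec[4] = 10+2 = 12 → [4, 6, 8, 10, 12, 8, 6]
k=5: 8<12, vec[5] = 12+2 = 14 → [4, 6, 8, 10, 12, 14, 6]
k=6: 6<14, vec[6] = 14+2 = 16 → [4, 6, 8, 10, 12, 14, 16]
sum = 70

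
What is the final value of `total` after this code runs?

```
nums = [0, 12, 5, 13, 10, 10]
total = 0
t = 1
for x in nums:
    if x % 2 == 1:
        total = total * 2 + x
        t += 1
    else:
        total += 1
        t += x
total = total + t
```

x=0: not odd, total = 0+1 = 1; t=1
x=12: not odd, total = 1+1 = 2; t=13
x=5: odd, total = 2*2+5 = 9; t=14
x=13: odd, total = 9*2+13 = 31; t=15
x=10: not odd, total = 31+1 = 32; t=25
x=10: not odd, total = 32+1 = 33; t=35
total+t = 33+35 = 68

68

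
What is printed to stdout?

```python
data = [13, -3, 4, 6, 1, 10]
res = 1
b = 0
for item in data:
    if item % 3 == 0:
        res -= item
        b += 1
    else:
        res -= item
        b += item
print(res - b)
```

item=13: not %3==0, res = 1-13 = -12; b=13
item=-3: %3==0, res = (-12)-(-3) = -9; b=14
item=4: not %3==0, res = (-9)-4 = -13; b=18
item=6: %3==0, res = (-13)-6 = -19; b=19
item=1: not %3==0, res = (-19)-1 = -20; b=20
item=10: not %3==0, res = (-20)-10 = -30; b=30
res-b = (-30)-30 = -60

-60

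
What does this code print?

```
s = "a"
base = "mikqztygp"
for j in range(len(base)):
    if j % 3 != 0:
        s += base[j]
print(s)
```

aikztgp

j=0: skip
j=1: add 'i' → 'ai'
j=2: add 'k' → 'aik'
j=3: skip
j=4: add 'z' → 'aikz'
j=5: add 't' → 'aikzt'
j=6: skip
j=7: add 'g' → 'aikztg'
j=8: add 'p' → 'aikztgp'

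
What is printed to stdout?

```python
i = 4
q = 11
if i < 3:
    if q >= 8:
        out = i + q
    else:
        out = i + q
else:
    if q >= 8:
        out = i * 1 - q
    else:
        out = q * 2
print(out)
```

-7

i=4, q=11
i < 3 is False; q >= 8 is True
→ out = i * 1 - q = -7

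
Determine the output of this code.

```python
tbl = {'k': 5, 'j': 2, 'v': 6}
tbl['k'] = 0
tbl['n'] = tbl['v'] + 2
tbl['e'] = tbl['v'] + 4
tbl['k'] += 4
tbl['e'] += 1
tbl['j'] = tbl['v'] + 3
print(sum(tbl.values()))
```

38

tbl['k'] = 0 → {'k': 0, 'j': 2, 'v': 6}
tbl['n'] = tbl['v']+2 = 8 → {'k': 0, 'j': 2, 'v': 6, 'n': 8}
tbl['e'] = tbl['v']+4 = 10 → {'k': 0, 'j': 2, 'v': 6, 'n': 8, 'e': 10}
tbl['k'] = 0+4 = 4 → {'k': 4, 'j': 2, 'v': 6, 'n': 8, 'e': 10}
tbl['e'] = 10+1 = 11 → {'k': 4, 'j': 2, 'v': 6, 'n': 8, 'e': 11}
tbl['j'] = tbl['v']+3 = 9 → {'k': 4, 'j': 9, 'v': 6, 'n': 8, 'e': 11}
sum of values = 38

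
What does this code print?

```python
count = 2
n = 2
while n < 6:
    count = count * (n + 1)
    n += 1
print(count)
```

720

n=2: count = 2*3 = 6
n=3: count = 6*4 = 24
n=4: count = 24*5 = 120
n=5: count = 120*6 = 720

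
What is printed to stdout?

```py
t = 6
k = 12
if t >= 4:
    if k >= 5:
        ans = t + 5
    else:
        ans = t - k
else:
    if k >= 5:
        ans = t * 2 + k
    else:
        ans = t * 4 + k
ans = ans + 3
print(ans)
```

t=6, k=12
t >= 4 is True; k >= 5 is True
→ ans = t + 5 = 11
ans = 11+3 = 14

14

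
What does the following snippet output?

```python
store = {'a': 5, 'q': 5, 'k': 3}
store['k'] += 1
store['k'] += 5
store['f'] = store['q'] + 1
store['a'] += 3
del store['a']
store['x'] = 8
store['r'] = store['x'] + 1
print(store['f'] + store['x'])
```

store['k'] = 3+1 = 4 → {'a': 5, 'q': 5, 'k': 4}
store['k'] = 4+5 = 9 → {'a': 5, 'q': 5, 'k': 9}
store['f'] = store['q']+1 = 6 → {'a': 5, 'q': 5, 'k': 9, 'f': 6}
store['a'] = 5+3 = 8 → {'a': 8, 'q': 5, 'k': 9, 'f': 6}
del 'a' → {'q': 5, 'k': 9, 'f': 6}
store['x'] = 8 → {'q': 5, 'k': 9, 'f': 6, 'x': 8}
store['r'] = store['x']+1 = 9 → {'q': 5, 'k': 9, 'f': 6, 'x': 8, 'r': 9}
store['f']+store['x'] = 6+8 = 14

14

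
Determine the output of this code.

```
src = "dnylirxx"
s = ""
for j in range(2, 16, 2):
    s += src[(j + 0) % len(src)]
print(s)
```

j=2: add src[2]='y' → 'y'
j=4: add src[4]='i' → 'yi'
j=6: add src[6]='x' → 'yix'
j=8: add src[0]='d' → 'yixd'
j=10: add src[2]='y' → 'yixdy'
j=12: add src[4]='i' → 'yixdyi'
j=14: add src[6]='x' → 'yixdyix'

yixdyix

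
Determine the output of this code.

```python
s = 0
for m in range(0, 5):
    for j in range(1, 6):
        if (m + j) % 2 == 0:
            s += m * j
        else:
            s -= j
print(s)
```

33

m=0,j=1: odd sum, s = 0-1 = -1
m=0,j=2: even sum, s = (-1)+0 = -1
m=0,j=3: odd sum, s = (-1)-3 = -4
m=0,j=4: even sum, s = (-4)+0 = -4
m=0,j=5: odd sum, s = (-4)-5 = -9
m=1,j=1: even sum, s = (-9)+1 = -8
m=1,j=2: odd sum, s = (-8)-2 = -10
m=1,j=3: even sum, s = (-10)+3 = -7
m=1,j=4: odd sum, s = (-7)-4 = -11
m=1,j=5: even sum, s = (-11)+5 = -6
m=2,j=1: odd sum, s = (-6)-1 = -7
m=2,j=2: even sum, s = (-7)+4 = -3
m=2,j=3: odd sum, s = (-3)-3 = -6
m=2,j=4: even sum, s = (-6)+8 = 2
m=2,j=5: odd sum, s = 2-5 = -3
m=3,j=1: even sum, s = (-3)+3 = 0
m=3,j=2: odd sum, s = 0-2 = -2
m=3,j=3: even sum, s = (-2)+9 = 7
m=3,j=4: odd sum, s = 7-4 = 3
m=3,j=5: even sum, s = 3+15 = 18
m=4,j=1: odd sum, s = 18-1 = 17
m=4,j=2: even sum, s = 17+8 = 25
m=4,j=3: odd sum, s = 25-3 = 22
m=4,j=4: even sum, s = 22+16 = 38
m=4,j=5: odd sum, s = 38-5 = 33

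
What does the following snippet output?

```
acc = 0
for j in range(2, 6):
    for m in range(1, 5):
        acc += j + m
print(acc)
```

j=2,m=1: acc = 0+3 = 3
j=2,m=2: acc = 3+4 = 7
j=2,m=3: acc = 7+5 = 12
j=2,m=4: acc = 12+6 = 18
j=3,m=1: acc = 18+4 = 22
j=3,m=2: acc = 22+5 = 27
j=3,m=3: acc = 27+6 = 33
j=3,m=4: acc = 33+7 = 40
j=4,m=1: acc = 40+5 = 45
j=4,m=2: acc = 45+6 = 51
j=4,m=3: acc = 51+7 = 58
j=4,m=4: acc = 58+8 = 66
j=5,m=1: acc = 66+6 = 72
j=5,m=2: acc = 72+7 = 79
j=5,m=3: acc = 79+8 = 87
j=5,m=4: acc = 87+9 = 96

96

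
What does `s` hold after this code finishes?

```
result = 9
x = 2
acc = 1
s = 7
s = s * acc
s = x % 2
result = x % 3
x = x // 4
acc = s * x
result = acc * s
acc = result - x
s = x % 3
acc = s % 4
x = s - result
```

s = 7*1 = 7
s = 2%2 = 0
result = 2%3 = 2
x = 2//4 = 0
acc = 0*0 = 0
result = 0*0 = 0
acc = 0-0 = 0
s = 0%3 = 0
acc = 0%4 = 0
x = 0-0 = 0

0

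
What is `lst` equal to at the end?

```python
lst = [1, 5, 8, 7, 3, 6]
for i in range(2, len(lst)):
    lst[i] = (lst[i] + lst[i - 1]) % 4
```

i=2: lst[2] = (8+5)%4 = 1 → [1, 5, 1, 7, 3, 6]
i=3: lst[3] = (7+1)%4 = 0 → [1, 5, 1, 0, 3, 6]
i=4: lst[4] = (3+0)%4 = 3 → [1, 5, 1, 0, 3, 6]
i=5: lst[5] = (6+3)%4 = 1 → [1, 5, 1, 0, 3, 1]

[1, 5, 1, 0, 3, 1]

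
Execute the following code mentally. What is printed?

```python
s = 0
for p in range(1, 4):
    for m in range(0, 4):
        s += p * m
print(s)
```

p=1,m=0: s = 0+0 = 0
p=1,m=1: s = 0+1 = 1
p=1,m=2: s = 1+2 = 3
p=1,m=3: s = 3+3 = 6
p=2,m=0: s = 6+0 = 6
p=2,m=1: s = 6+2 = 8
p=2,m=2: s = 8+4 = 12
p=2,m=3: s = 12+6 = 18
p=3,m=0: s = 18+0 = 18
p=3,m=1: s = 18+3 = 21
p=3,m=2: s = 21+6 = 27
p=3,m=3: s = 27+9 = 36

36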